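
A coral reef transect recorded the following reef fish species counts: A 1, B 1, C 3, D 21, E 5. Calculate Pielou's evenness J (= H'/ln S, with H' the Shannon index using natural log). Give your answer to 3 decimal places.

Total N = 1+1+3+21+5 = 31, so the proportions are 0.03226, 0.03226, 0.09677, 0.67742, 0.16129 (working shown to 5 dp, full precision carried).
H' = −Σ pᵢ ln pᵢ = −((-0.11077) + (-0.11077) + (-0.22600) + (-0.26383) + (-0.29428)) = 1.00566.
With S = 5 species, ln S = 1.60944, so J = 1.00566/1.60944 = 0.62485, i.e. 0.625 to 3 decimal places.

0.625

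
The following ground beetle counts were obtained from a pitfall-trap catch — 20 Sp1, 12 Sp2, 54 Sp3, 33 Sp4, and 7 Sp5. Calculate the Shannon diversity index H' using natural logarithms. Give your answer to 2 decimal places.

Total N = 20+12+54+33+7 = 126, so the proportions are 0.1587, 0.0952, 0.4286, 0.2619, 0.0556 (working shown to 4 dp, full precision carried).
Each pᵢ ln pᵢ term: 0.1587×(-1.8405)=-0.2922, 0.0952×(-2.3514)=-0.2239, 0.4286×(-0.8473)=-0.3631, 0.2619×(-1.3398)=-0.3509, 0.0556×(-2.8904)=-0.1606.
Sum = -1.3907, so H' = 1.39.

1.39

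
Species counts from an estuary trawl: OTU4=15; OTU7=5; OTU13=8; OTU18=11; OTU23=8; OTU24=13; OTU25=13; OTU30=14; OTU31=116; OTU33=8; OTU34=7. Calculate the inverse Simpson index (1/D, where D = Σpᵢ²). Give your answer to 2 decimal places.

Total N = 15+5+8+11+8+13+13+14+116+8+7 = 218, so the proportions are 0.068807, 0.022936, 0.036697, 0.050459, 0.036697, 0.059633, 0.059633, 0.06422, 0.53211, 0.036697, 0.03211 (working shown to 6 dp, full precision carried).
D = 0.068807² + 0.022936² + 0.036697² + 0.050459² + 0.036697² + 0.059633² + 0.059633² + 0.06422² + 0.53211² + 0.036697² + 0.03211² = 0.004734 + 0.000526 + 0.001347 + 0.002546 + 0.001347 + 0.003556 + 0.003556 + 0.004124 + 0.283141 + 0.001347 + 0.001031 = 0.307255.
So 1/D = 3.2546, i.e. 3.25 to 2 decimal places.

3.25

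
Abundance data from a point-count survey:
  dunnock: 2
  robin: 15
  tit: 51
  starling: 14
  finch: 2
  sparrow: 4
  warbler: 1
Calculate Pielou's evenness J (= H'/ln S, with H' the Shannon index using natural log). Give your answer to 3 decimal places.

0.653

Total N = 2+15+51+14+2+4+1 = 89, so the proportions are 0.02247, 0.16854, 0.57303, 0.1573, 0.02247, 0.04494, 0.01124 (working shown to 5 dp, full precision carried).
H' = −Σ pᵢ ln pᵢ = −((-0.08529) + (-0.30010) + (-0.31907) + (-0.29095) + (-0.08529) + (-0.13943) + (-0.05043)) = 1.27056.
With S = 7 species, ln S = 1.94591, so J = 1.27056/1.94591 = 0.65294, i.e. 0.653 to 3 decimal places.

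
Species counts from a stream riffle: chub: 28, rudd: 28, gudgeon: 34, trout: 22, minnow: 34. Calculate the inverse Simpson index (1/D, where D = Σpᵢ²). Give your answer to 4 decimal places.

4.8845

Total N = 28+28+34+22+34 = 146, so the proportions are 0.19178082, 0.19178082, 0.23287671, 0.15068493, 0.23287671 (working shown to 8 dp, full precision carried).
D = 0.19178082² + 0.19178082² + 0.23287671² + 0.15068493² + 0.23287671² = 0.03677988 + 0.03677988 + 0.05423156 + 0.02270595 + 0.05423156 = 0.20472884.
So 1/D = 4.884510, i.e. 4.8845 to 4 decimal places.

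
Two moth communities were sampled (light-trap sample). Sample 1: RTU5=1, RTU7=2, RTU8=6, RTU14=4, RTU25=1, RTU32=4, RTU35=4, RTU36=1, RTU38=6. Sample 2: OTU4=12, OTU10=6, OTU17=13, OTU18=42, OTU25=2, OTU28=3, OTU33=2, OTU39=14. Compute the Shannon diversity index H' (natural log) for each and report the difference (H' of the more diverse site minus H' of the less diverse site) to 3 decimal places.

Sample 1: N=29, proportions 0.03448, 0.06897, 0.2069, 0.13793, 0.03448, 0.13793, 0.13793, 0.03448, 0.2069, giving H' = 2.00444 (working shown to 5 dp, full precision carried).
Sample 2: N=94, proportions 0.12766, 0.06383, 0.1383, 0.44681, 0.02128, 0.03191, 0.02128, 0.14894, giving H' = 1.62935.
Difference = |2.00444 − 1.62935| = 0.37509, i.e. 0.375 to 3 decimal places.

0.375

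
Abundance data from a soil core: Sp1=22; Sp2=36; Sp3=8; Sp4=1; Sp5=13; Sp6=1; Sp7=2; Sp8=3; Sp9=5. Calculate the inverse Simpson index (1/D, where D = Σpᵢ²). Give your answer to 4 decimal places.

Total N = 22+36+8+1+13+1+2+3+5 = 91, so the proportions are 0.24175824, 0.3956044, 0.08791209, 0.01098901, 0.14285714, 0.01098901, 0.02197802, 0.03296703, 0.05494505 (working shown to 8 dp, full precision carried).
D = 0.24175824² + 0.3956044² + 0.08791209² + 0.01098901² + 0.14285714² + 0.01098901² + 0.02197802² + 0.03296703² + 0.05494505² = 0.05844705 + 0.15650284 + 0.00772854 + 0.00012076 + 0.02040816 + 0.00012076 + 0.00048303 + 0.00108683 + 0.00301896 = 0.24791692.
So 1/D = 4.033609, i.e. 4.0336 to 4 decimal places.

4.0336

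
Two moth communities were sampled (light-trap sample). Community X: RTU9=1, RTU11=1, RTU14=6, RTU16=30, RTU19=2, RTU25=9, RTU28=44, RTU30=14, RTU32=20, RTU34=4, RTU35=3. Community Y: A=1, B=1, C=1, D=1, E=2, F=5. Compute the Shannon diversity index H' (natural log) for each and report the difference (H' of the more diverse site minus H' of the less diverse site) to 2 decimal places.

Community X: N=134, proportions 0.0075, 0.0075, 0.0448, 0.2239, 0.0149, 0.0672, 0.3284, 0.1045, 0.1493, 0.0299, 0.0224, giving H' = 1.8668 (working shown to 4 dp, full precision carried).
Community Y: N=11, proportions 0.0909, 0.0909, 0.0909, 0.0909, 0.1818, 0.4545, giving H' = 1.5403.
Difference = |1.8668 − 1.5403| = 0.3265, i.e. 0.33 to 2 decimal places.

0.33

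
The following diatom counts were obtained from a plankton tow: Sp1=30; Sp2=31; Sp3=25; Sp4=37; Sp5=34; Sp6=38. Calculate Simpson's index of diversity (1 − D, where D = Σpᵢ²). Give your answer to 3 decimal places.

Total N = 30+31+25+37+34+38 = 195, so the proportions are 0.15385, 0.15897, 0.12821, 0.18974, 0.17436, 0.19487 (working shown to 5 dp, full precision carried).
D = 0.15385² + 0.15897² + 0.12821² + 0.18974² + 0.17436² + 0.19487² = 0.02367 + 0.02527 + 0.01644 + 0.03600 + 0.03040 + 0.03798 = 0.16976.
So 1 − D = 0.83024, i.e. 0.830 to 3 decimal places.

0.830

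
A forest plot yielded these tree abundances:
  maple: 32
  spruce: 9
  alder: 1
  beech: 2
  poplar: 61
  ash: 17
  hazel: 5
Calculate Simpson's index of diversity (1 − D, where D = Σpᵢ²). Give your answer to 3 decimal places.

Total N = 32+9+1+2+61+17+5 = 127, so the proportions are 0.25197, 0.07087, 0.00787, 0.01575, 0.48031, 0.13386, 0.03937 (working shown to 5 dp, full precision carried).
D = 0.25197² + 0.07087² + 0.00787² + 0.01575² + 0.48031² + 0.13386² + 0.03937² = 0.06349 + 0.00502 + 0.00006 + 0.00025 + 0.23070 + 0.01792 + 0.00155 = 0.31899.
So 1 − D = 0.68101, i.e. 0.681 to 3 decimal places.

0.681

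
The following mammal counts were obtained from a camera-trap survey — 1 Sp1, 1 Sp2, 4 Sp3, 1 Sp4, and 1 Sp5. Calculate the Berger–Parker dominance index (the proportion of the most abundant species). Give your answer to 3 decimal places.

Total N = 1+1+4+1+1 = 8, so the proportions are 0.125, 0.125, 0.5, 0.125, 0.125 (working shown to 5 dp, full precision carried).
The largest proportion is 0.5, i.e. d = 0.500 to 3 decimal places.

0.500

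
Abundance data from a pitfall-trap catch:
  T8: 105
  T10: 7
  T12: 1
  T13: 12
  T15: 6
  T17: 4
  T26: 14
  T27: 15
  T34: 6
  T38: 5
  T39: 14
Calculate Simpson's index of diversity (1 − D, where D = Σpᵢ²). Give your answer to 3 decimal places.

Total N = 105+7+1+12+6+4+14+15+6+5+14 = 189, so the proportions are 0.55556, 0.03704, 0.00529, 0.06349, 0.03175, 0.02116, 0.07407, 0.07937, 0.03175, 0.02646, 0.07407 (working shown to 5 dp, full precision carried).
D = 0.55556² + 0.03704² + 0.00529² + 0.06349² + 0.03175² + 0.02116² + 0.07407² + 0.07937² + 0.03175² + 0.02646² + 0.07407² = 0.30864 + 0.00137 + 0.00003 + 0.00403 + 0.00101 + 0.00045 + 0.00549 + 0.00630 + 0.00101 + 0.00070 + 0.00549 = 0.33451.
So 1 − D = 0.66549, i.e. 0.665 to 3 decimal places.

0.665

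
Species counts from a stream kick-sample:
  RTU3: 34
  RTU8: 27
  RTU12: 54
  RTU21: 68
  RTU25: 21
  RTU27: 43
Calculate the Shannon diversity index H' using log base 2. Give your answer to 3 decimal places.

Total N = 34+27+54+68+21+43 = 247, so the proportions are 0.13765, 0.10931, 0.21862, 0.2753, 0.08502, 0.17409 (working shown to 5 dp, full precision carried).
Each pᵢ log₂ pᵢ term: 0.13765×(-2.86090)=-0.39381, 0.10931×(-3.19348)=-0.34908, 0.21862×(-2.19348)=-0.47955, 0.2753×(-1.86090)=-0.51231, 0.08502×(-3.55605)=-0.30234, 0.17409×(-2.52210)=-0.43907.
Sum = -2.47616, so H' = 2.476.

2.476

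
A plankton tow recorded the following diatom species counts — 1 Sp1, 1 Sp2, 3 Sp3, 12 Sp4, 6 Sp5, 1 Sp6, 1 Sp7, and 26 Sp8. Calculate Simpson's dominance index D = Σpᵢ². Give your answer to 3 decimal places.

0.334

Total N = 1+1+3+12+6+1+1+26 = 51, so the proportions are 0.01961, 0.01961, 0.05882, 0.23529, 0.11765, 0.01961, 0.01961, 0.5098 (working shown to 5 dp, full precision carried).
D = 0.01961² + 0.01961² + 0.05882² + 0.23529² + 0.11765² + 0.01961² + 0.01961² + 0.5098² = 0.00038 + 0.00038 + 0.00346 + 0.05536 + 0.01384 + 0.00038 + 0.00038 + 0.25990 = 0.33410.
To 3 decimal places, D = 0.334.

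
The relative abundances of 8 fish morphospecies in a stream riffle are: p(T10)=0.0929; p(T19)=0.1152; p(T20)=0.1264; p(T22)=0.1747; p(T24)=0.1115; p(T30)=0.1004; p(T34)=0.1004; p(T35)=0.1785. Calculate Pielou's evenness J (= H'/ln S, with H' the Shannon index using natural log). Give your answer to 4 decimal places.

0.9857

H' = −Σ pᵢ ln pᵢ = −((-0.220752) + (-0.248957) + (-0.261434) + (-0.304796) + (-0.244601) + (-0.230779) + (-0.230779) + (-0.307585)) = 2.049683 (working shown to 6 dp, full precision carried).
With S = 8 species, ln S = 2.079442, so J = 2.049683/2.079442 = 0.985689, i.e. 0.9857 to 4 decimal places.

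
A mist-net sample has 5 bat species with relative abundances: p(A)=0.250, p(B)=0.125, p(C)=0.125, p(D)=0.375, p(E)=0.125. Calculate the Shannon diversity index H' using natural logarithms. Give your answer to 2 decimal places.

Each pᵢ ln pᵢ term (working shown to 4 dp, full precision carried): 0.25×(-1.3863)=-0.3466, 0.125×(-2.0794)=-0.2599, 0.125×(-2.0794)=-0.2599, 0.375×(-0.9808)=-0.3678, 0.125×(-2.0794)=-0.2599.
Sum = -1.4942, so H' = 1.49.

1.49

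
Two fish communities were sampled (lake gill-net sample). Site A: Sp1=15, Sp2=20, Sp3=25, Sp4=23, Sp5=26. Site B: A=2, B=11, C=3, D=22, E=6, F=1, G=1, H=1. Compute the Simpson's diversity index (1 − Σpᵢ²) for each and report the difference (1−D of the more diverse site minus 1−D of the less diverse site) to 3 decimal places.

0.091

Site A: N=109, proportions 0.13761, 0.18349, 0.22936, 0.21101, 0.23853, giving 1−D = 0.79337 (working shown to 5 dp, full precision carried).
Site B: N=47, proportions 0.04255, 0.23404, 0.06383, 0.46809, 0.12766, 0.02128, 0.02128, 0.02128, giving 1−D = 0.70258.
Difference = |0.79337 − 0.70258| = 0.09079, i.e. 0.091 to 3 decimal places.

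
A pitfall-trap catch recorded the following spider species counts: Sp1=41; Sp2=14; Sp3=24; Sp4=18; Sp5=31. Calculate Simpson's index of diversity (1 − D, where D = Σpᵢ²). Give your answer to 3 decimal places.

0.772

Total N = 41+14+24+18+31 = 128, so the proportions are 0.32031, 0.10938, 0.1875, 0.14062, 0.24219 (working shown to 5 dp, full precision carried).
D = 0.32031² + 0.10938² + 0.1875² + 0.14062² + 0.24219² = 0.10260 + 0.01196 + 0.03516 + 0.01978 + 0.05865 = 0.22815.
So 1 − D = 0.77185, i.e. 0.772 to 3 decimal places.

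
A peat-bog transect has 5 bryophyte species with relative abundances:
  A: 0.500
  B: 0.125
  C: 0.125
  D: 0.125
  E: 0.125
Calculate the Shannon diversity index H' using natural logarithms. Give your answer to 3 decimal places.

1.386

Each pᵢ ln pᵢ term (working shown to 5 dp, full precision carried): 0.5×(-0.69315)=-0.34657, 0.125×(-2.07944)=-0.25993, 0.125×(-2.07944)=-0.25993, 0.125×(-2.07944)=-0.25993, 0.125×(-2.07944)=-0.25993.
Sum = -1.38629, so H' = 1.386.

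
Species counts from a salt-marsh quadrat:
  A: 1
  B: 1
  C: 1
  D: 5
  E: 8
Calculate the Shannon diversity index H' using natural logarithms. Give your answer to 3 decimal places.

1.230

Total N = 1+1+1+5+8 = 16, so the proportions are 0.0625, 0.0625, 0.0625, 0.3125, 0.5 (working shown to 5 dp, full precision carried).
Each pᵢ ln pᵢ term: 0.0625×(-2.77259)=-0.17329, 0.0625×(-2.77259)=-0.17329, 0.0625×(-2.77259)=-0.17329, 0.3125×(-1.16315)=-0.36348, 0.5×(-0.69315)=-0.34657.
Sum = -1.22992, so H' = 1.230.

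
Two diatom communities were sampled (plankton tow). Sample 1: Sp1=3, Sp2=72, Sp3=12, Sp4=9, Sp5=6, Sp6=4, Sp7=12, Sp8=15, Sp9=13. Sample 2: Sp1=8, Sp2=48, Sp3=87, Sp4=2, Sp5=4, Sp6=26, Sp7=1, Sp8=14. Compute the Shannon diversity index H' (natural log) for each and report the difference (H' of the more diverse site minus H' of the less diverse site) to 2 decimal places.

Sample 1: N=146, proportions 0.02055, 0.49315, 0.08219, 0.06164, 0.0411, 0.0274, 0.08219, 0.10274, 0.08904, giving H' = 1.68984 (working shown to 5 dp, full precision carried).
Sample 2: N=190, proportions 0.04211, 0.25263, 0.45789, 0.01053, 0.02105, 0.13684, 0.00526, 0.07368, giving H' = 1.45978.
Difference = |1.68984 − 1.45978| = 0.23006, i.e. 0.23 to 2 decimal places.

0.23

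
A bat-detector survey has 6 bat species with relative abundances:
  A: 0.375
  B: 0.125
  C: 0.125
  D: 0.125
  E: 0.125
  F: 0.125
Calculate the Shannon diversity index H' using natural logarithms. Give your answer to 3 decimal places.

1.667

Each pᵢ ln pᵢ term (working shown to 5 dp, full precision carried): 0.375×(-0.98083)=-0.36781, 0.125×(-2.07944)=-0.25993, 0.125×(-2.07944)=-0.25993, 0.125×(-2.07944)=-0.25993, 0.125×(-2.07944)=-0.25993, 0.125×(-2.07944)=-0.25993.
Sum = -1.66746, so H' = 1.667.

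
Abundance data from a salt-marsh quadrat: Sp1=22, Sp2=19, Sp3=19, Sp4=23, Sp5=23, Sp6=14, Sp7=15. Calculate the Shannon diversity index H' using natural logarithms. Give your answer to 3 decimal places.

Total N = 22+19+19+23+23+14+15 = 135, so the proportions are 0.16296, 0.14074, 0.14074, 0.17037, 0.17037, 0.1037, 0.11111 (working shown to 5 dp, full precision carried).
Each pᵢ ln pᵢ term: 0.16296×(-1.81423)=-0.29565, 0.14074×(-1.96084)=-0.27597, 0.14074×(-1.96084)=-0.27597, 0.17037×(-1.76978)=-0.30152, 0.17037×(-1.76978)=-0.30152, 0.1037×(-2.26622)=-0.23502, 0.11111×(-2.19722)=-0.24414.
Sum = -1.92978, so H' = 1.930.

1.930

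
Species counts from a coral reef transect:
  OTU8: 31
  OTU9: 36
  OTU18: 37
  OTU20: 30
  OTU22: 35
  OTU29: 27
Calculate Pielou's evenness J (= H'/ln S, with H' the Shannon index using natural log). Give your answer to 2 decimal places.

Total N = 31+36+37+30+35+27 = 196, so the proportions are 0.1582, 0.1837, 0.1888, 0.1531, 0.1786, 0.1378 (working shown to 4 dp, full precision carried).
H' = −Σ pᵢ ln pᵢ = −((-0.2917) + (-0.3113) + (-0.3147) + (-0.2873) + (-0.3076) + (-0.2731)) = 1.7856.
With S = 6 species, ln S = 1.7918, so J = 1.7856/1.7918 = 0.9966, i.e. 1.00 to 2 decimal places.

1.00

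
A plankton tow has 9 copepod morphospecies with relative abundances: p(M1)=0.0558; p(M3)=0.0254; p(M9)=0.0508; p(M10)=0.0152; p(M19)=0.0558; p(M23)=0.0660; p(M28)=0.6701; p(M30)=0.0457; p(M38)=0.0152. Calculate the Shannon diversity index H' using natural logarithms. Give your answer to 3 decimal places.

Each pᵢ ln pᵢ term (working shown to 5 dp, full precision carried): 0.0558×(-2.88598)=-0.16104, 0.0254×(-3.67301)=-0.09329, 0.0508×(-2.97986)=-0.15138, 0.0152×(-4.18646)=-0.06363, 0.0558×(-2.88598)=-0.16104, 0.066×(-2.71810)=-0.17939, 0.6701×(-0.40033)=-0.26826, 0.0457×(-3.08566)=-0.14101, 0.0152×(-4.18646)=-0.06363.
Sum = -1.28268, so H' = 1.283.

1.283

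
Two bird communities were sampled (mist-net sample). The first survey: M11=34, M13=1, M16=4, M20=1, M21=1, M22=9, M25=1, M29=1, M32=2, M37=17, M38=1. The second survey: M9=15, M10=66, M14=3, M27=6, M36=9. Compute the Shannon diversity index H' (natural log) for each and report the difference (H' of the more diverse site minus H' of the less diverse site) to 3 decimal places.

0.521

The first survey: N=72, proportions 0.472222, 0.013889, 0.055556, 0.013889, 0.013889, 0.125, 0.013889, 0.013889, 0.027778, 0.236111, 0.013889, giving H' = 1.571564 (working shown to 6 dp, full precision carried).
The second survey: N=99, proportions 0.151515, 0.666667, 0.030303, 0.060606, 0.090909, giving H' = 1.050076.
Difference = |1.571564 − 1.050076| = 0.521488, i.e. 0.521 to 3 decimal places.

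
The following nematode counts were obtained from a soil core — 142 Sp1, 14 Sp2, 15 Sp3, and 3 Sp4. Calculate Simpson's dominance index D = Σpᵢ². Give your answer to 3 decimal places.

0.680

Total N = 142+14+15+3 = 174, so the proportions are 0.81609, 0.08046, 0.08621, 0.01724 (working shown to 5 dp, full precision carried).
D = 0.81609² + 0.08046² + 0.08621² + 0.01724² = 0.66601 + 0.00647 + 0.00743 + 0.00030 = 0.68021.
To 3 decimal places, D = 0.680.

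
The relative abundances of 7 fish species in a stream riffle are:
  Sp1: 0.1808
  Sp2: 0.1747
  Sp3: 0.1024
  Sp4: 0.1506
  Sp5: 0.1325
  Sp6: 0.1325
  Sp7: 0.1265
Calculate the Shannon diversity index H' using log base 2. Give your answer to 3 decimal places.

Each pᵢ log₂ pᵢ term (working shown to 5 dp, full precision carried): 0.1808×(-2.46753)=-0.44613, 0.1747×(-2.51705)=-0.43973, 0.1024×(-3.28771)=-0.33666, 0.1506×(-2.73121)=-0.41132, 0.1325×(-2.91594)=-0.38636, 0.1325×(-2.91594)=-0.38636, 0.1265×(-2.98279)=-0.37732.
Sum = -2.78389, so H' = 2.784.

2.784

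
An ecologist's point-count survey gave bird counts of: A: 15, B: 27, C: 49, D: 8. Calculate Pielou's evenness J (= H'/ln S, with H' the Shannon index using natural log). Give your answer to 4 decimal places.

0.8596

Total N = 15+27+49+8 = 99, so the proportions are 0.151515, 0.272727, 0.494949, 0.080808 (working shown to 6 dp, full precision carried).
H' = −Σ pᵢ ln pᵢ = −((-0.285920) + (-0.354350) + (-0.348098) + (-0.203287)) = 1.191654.
With S = 4 species, ln S = 1.386294, so J = 1.191654/1.386294 = 0.859597, i.e. 0.8596 to 4 decimal places.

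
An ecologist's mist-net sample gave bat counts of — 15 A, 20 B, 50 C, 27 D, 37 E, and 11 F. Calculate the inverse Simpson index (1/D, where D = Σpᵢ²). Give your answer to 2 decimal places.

4.79

Total N = 15+20+50+27+37+11 = 160, so the proportions are 0.09375, 0.125, 0.3125, 0.16875, 0.23125, 0.06875 (working shown to 6 dp, full precision carried).
D = 0.09375² + 0.125² + 0.3125² + 0.16875² + 0.23125² + 0.06875² = 0.008789 + 0.015625 + 0.097656 + 0.028477 + 0.053477 + 0.004727 = 0.208750.
So 1/D = 4.7904, i.e. 4.79 to 2 decimal places.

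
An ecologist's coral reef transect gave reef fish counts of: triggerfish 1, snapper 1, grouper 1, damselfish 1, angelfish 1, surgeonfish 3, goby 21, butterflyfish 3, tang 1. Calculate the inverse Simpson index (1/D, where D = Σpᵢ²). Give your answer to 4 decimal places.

2.3419

Total N = 1+1+1+1+1+3+21+3+1 = 33, so the proportions are 0.030303, 0.030303, 0.030303, 0.030303, 0.030303, 0.0909091, 0.6363636, 0.0909091, 0.030303 (working shown to 7 dp, full precision carried).
D = 0.030303² + 0.030303² + 0.030303² + 0.030303² + 0.030303² + 0.0909091² + 0.6363636² + 0.0909091² + 0.030303² = 0.0009183 + 0.0009183 + 0.0009183 + 0.0009183 + 0.0009183 + 0.0082645 + 0.4049587 + 0.0082645 + 0.0009183 = 0.4269972.
So 1/D = 2.341935, i.e. 2.3419 to 4 decimal places.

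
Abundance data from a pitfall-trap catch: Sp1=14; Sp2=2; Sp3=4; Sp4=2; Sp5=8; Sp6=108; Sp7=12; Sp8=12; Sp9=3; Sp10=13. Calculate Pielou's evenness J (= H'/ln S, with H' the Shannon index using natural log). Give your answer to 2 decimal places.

Total N = 14+2+4+2+8+108+12+12+3+13 = 178, so the proportions are 0.0787, 0.0112, 0.0225, 0.0112, 0.0449, 0.6067, 0.0674, 0.0674, 0.0169, 0.073 (working shown to 4 dp, full precision carried).
H' = −Σ pᵢ ln pᵢ = −((-0.2000) + (-0.0504) + (-0.0853) + (-0.0504) + (-0.1394) + (-0.3032) + (-0.1818) + (-0.1818) + (-0.0688) + (-0.1911)) = 1.4523.
With S = 10 species, ln S = 2.3026, so J = 1.4523/2.3026 = 0.6307, i.e. 0.63 to 2 decimal places.

0.63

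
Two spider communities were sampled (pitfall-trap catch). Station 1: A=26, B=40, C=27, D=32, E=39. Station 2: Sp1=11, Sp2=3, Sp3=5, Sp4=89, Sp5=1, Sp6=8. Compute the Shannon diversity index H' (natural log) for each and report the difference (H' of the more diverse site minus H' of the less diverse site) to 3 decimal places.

Station 1: N=164, proportions 0.158537, 0.243902, 0.164634, 0.195122, 0.237805, giving H' = 1.593551 (working shown to 6 dp, full precision carried).
Station 2: N=117, proportions 0.094017, 0.025641, 0.042735, 0.760684, 0.008547, 0.068376, giving H' = 0.883165.
Difference = |1.593551 − 0.883165| = 0.710386, i.e. 0.710 to 3 decimal places.

0.710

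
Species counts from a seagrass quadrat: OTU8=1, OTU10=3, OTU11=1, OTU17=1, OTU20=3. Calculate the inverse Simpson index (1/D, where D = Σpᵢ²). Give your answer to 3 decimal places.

Total N = 1+3+1+1+3 = 9, so the proportions are 0.1111111, 0.3333333, 0.1111111, 0.1111111, 0.3333333 (working shown to 7 dp, full precision carried).
D = 0.1111111² + 0.3333333² + 0.1111111² + 0.1111111² + 0.3333333² = 0.0123457 + 0.1111111 + 0.0123457 + 0.0123457 + 0.1111111 = 0.2592593.
So 1/D = 3.85714, i.e. 3.857 to 3 decimal places.

3.857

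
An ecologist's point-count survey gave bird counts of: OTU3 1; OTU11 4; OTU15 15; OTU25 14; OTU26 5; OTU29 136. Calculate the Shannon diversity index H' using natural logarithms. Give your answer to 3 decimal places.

0.826

Total N = 1+4+15+14+5+136 = 175, so the proportions are 0.00571, 0.02286, 0.08571, 0.08, 0.02857, 0.77714 (working shown to 5 dp, full precision carried).
Each pᵢ ln pᵢ term: 0.00571×(-5.16479)=-0.02951, 0.02286×(-3.77849)=-0.08637, 0.08571×(-2.45674)=-0.21058, 0.08×(-2.52573)=-0.20206, 0.02857×(-3.55535)=-0.10158, 0.77714×(-0.25213)=-0.19594.
Sum = -0.82604, so H' = 0.826.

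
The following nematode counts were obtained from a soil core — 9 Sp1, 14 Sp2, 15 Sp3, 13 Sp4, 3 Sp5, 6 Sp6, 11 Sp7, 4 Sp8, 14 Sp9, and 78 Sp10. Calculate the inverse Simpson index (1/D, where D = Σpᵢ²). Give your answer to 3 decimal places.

3.910

Total N = 9+14+15+13+3+6+11+4+14+78 = 167, so the proportions are 0.0538922, 0.0838323, 0.0898204, 0.0778443, 0.0179641, 0.0359281, 0.0658683, 0.0239521, 0.0838323, 0.4670659 (working shown to 7 dp, full precision carried).
D = 0.0538922² + 0.0838323² + 0.0898204² + 0.0778443² + 0.0179641² + 0.0359281² + 0.0658683² + 0.0239521² + 0.0838323² + 0.4670659² = 0.0029044 + 0.0070279 + 0.0080677 + 0.0060597 + 0.0003227 + 0.0012908 + 0.0043386 + 0.0005737 + 0.0070279 + 0.2181505 = 0.2557639.
So 1/D = 3.90986, i.e. 3.910 to 3 decimal places.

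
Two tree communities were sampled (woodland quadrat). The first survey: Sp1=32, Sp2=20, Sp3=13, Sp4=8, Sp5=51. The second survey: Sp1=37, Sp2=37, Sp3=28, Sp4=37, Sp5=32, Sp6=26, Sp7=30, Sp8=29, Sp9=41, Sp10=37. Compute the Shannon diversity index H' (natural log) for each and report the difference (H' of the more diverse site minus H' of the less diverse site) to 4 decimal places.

The first survey: N=124, proportions 0.258065, 0.16129, 0.104839, 0.064516, 0.41129, giving H' = 1.422530 (working shown to 6 dp, full precision carried).
The second survey: N=334, proportions 0.110778, 0.110778, 0.083832, 0.110778, 0.095808, 0.077844, 0.08982, 0.086826, 0.122754, 0.110778, giving H' = 2.292352.
Difference = |1.422530 − 2.292352| = 0.869822, i.e. 0.8698 to 4 decimal places.

0.8698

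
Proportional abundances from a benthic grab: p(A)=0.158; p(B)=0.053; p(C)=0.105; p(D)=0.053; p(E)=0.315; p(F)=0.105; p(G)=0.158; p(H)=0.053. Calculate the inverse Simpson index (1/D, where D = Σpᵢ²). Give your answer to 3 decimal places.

D = 0.158² + 0.053² + 0.105² + 0.053² + 0.315² + 0.105² + 0.158² + 0.053² = 0.0249640 + 0.0028090 + 0.0110250 + 0.0028090 + 0.0992250 + 0.0110250 + 0.0249640 + 0.0028090 = 0.1796300 (working shown to 7 dp, full precision carried).
So 1/D = 5.56700, i.e. 5.567 to 3 decimal places.

5.567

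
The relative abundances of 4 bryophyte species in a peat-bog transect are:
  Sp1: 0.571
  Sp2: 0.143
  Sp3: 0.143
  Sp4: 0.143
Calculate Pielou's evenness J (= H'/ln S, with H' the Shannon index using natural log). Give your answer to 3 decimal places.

H' = −Σ pᵢ ln pᵢ = −((-0.31997) + (-0.27812) + (-0.27812) + (-0.27812)) = 1.15434 (working shown to 5 dp, full precision carried).
With S = 4 species, ln S = 1.38629, so J = 1.15434/1.38629 = 0.83268, i.e. 0.833 to 3 decimal places.

0.833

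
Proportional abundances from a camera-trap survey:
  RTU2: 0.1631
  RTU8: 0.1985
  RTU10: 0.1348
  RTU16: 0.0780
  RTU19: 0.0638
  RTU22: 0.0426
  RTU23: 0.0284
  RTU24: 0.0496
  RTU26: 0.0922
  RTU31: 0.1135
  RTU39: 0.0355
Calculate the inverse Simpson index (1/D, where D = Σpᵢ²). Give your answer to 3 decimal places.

D = 0.1631² + 0.1985² + 0.1348² + 0.078² + 0.0638² + 0.0426² + 0.0284² + 0.0496² + 0.0922² + 0.1135² + 0.0355² = 0.0266016 + 0.0394023 + 0.0181710 + 0.0060840 + 0.0040704 + 0.0018148 + 0.0008066 + 0.0024602 + 0.0085008 + 0.0128823 + 0.0012602 = 0.1220542 (working shown to 7 dp, full precision carried).
So 1/D = 8.19308, i.e. 8.193 to 3 decimal places.

8.193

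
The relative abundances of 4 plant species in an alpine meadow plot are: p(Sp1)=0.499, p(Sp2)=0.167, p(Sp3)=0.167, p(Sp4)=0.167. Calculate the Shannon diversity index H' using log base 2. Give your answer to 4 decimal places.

Each pᵢ log₂ pᵢ term (working shown to 6 dp, full precision carried): 0.499×(-1.002888)=-0.500441, 0.167×(-2.582080)=-0.431207, 0.167×(-2.582080)=-0.431207, 0.167×(-2.582080)=-0.431207.
Sum = -1.794063, so H' = 1.7941.

1.7941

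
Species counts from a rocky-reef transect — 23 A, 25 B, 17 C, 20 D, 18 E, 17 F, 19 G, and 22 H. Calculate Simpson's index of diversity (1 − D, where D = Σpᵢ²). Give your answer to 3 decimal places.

0.873

Total N = 23+25+17+20+18+17+19+22 = 161, so the proportions are 0.14286, 0.15528, 0.10559, 0.12422, 0.1118, 0.10559, 0.11801, 0.13665 (working shown to 5 dp, full precision carried).
D = 0.14286² + 0.15528² + 0.10559² + 0.12422² + 0.1118² + 0.10559² + 0.11801² + 0.13665² = 0.02041 + 0.02411 + 0.01115 + 0.01543 + 0.01250 + 0.01115 + 0.01393 + 0.01867 = 0.12735.
So 1 − D = 0.87265, i.e. 0.873 to 3 decimal places.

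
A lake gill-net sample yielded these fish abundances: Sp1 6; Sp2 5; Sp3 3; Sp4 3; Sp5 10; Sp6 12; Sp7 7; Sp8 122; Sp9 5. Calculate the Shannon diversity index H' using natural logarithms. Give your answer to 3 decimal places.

1.188

Total N = 6+5+3+3+10+12+7+122+5 = 173, so the proportions are 0.03468, 0.0289, 0.01734, 0.01734, 0.0578, 0.06936, 0.04046, 0.7052, 0.0289 (working shown to 5 dp, full precision carried).
Each pᵢ ln pᵢ term: 0.03468×(-3.36153)=-0.11658, 0.0289×(-3.54385)=-0.10242, 0.01734×(-4.05468)=-0.07031, 0.01734×(-4.05468)=-0.07031, 0.0578×(-2.85071)=-0.16478, 0.06936×(-2.66838)=-0.18509, 0.04046×(-3.20738)=-0.12978, 0.7052×(-0.34927)=-0.24631, 0.0289×(-3.54385)=-0.10242.
Sum = -1.18801, so H' = 1.188.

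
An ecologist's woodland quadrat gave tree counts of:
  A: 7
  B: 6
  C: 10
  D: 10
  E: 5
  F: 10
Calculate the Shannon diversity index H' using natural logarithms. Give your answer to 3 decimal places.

Total N = 7+6+10+10+5+10 = 48, so the proportions are 0.14583, 0.125, 0.20833, 0.20833, 0.10417, 0.20833 (working shown to 5 dp, full precision carried).
Each pᵢ ln pᵢ term: 0.14583×(-1.92529)=-0.28077, 0.125×(-2.07944)=-0.25993, 0.20833×(-1.56862)=-0.32679, 0.20833×(-1.56862)=-0.32679, 0.10417×(-2.26176)=-0.23560, 0.20833×(-1.56862)=-0.32679.
Sum = -1.75669, so H' = 1.757.

1.757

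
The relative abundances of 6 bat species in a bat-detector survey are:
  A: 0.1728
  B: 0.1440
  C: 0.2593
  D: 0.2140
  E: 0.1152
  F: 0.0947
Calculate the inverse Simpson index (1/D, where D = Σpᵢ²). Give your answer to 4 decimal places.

5.3802

D = 0.1728² + 0.144² + 0.2593² + 0.214² + 0.1152² + 0.0947² = 0.02985984 + 0.02073600 + 0.06723649 + 0.04579600 + 0.01327104 + 0.00896809 = 0.18586746 (working shown to 8 dp, full precision carried).
So 1/D = 5.380178, i.e. 5.3802 to 4 decimal places.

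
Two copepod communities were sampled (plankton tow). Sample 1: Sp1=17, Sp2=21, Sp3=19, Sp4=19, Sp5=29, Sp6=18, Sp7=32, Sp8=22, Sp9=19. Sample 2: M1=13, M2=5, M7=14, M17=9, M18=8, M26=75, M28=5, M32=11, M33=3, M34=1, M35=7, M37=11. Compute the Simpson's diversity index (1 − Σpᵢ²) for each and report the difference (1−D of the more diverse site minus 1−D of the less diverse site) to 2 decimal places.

0.13

Sample 1: N=196, proportions 0.08673, 0.10714, 0.09694, 0.09694, 0.14796, 0.09184, 0.16327, 0.11224, 0.09694, giving 1−D = 0.88323 (working shown to 5 dp, full precision carried).
Sample 2: N=162, proportions 0.08025, 0.03086, 0.08642, 0.05556, 0.04938, 0.46296, 0.03086, 0.0679, 0.01852, 0.00617, 0.04321, 0.0679, giving 1−D = 0.75286.
Difference = |0.88323 − 0.75286| = 0.13037, i.e. 0.13 to 2 decimal places.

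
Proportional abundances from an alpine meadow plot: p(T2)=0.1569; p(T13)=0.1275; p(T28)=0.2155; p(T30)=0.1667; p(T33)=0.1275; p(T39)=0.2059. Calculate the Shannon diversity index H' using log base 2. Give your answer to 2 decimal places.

2.55

Each pᵢ log₂ pᵢ term (working shown to 4 dp, full precision carried): 0.1569×(-2.6721)=-0.4192, 0.1275×(-2.9714)=-0.3789, 0.2155×(-2.2142)=-0.4772, 0.1667×(-2.5847)=-0.4309, 0.1275×(-2.9714)=-0.3789, 0.2059×(-2.2800)=-0.4694.
Sum = -2.5544, so H' = 2.55.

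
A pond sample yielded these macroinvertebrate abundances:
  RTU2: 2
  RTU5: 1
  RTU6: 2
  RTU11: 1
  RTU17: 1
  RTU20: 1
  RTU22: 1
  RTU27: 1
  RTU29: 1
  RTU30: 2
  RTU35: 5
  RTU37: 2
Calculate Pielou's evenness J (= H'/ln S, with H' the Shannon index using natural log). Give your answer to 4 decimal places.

Total N = 2+1+2+1+1+1+1+1+1+2+5+2 = 20, so the proportions are 0.1, 0.05, 0.1, 0.05, 0.05, 0.05, 0.05, 0.05, 0.05, 0.1, 0.25, 0.1 (working shown to 6 dp, full precision carried).
H' = −Σ pᵢ ln pᵢ = −((-0.230259) + (-0.149787) + (-0.230259) + (-0.149787) + (-0.149787) + (-0.149787) + (-0.149787) + (-0.149787) + (-0.149787) + (-0.230259) + (-0.346574) + (-0.230259)) = 2.316114.
With S = 12 species, ln S = 2.484907, so J = 2.316114/2.484907 = 0.932073, i.e. 0.9321 to 4 decimal places.

0.9321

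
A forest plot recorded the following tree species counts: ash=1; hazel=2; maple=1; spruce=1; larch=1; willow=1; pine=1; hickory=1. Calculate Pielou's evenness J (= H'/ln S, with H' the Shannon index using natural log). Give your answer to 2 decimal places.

Total N = 1+2+1+1+1+1+1+1 = 9, so the proportions are 0.1111, 0.2222, 0.1111, 0.1111, 0.1111, 0.1111, 0.1111, 0.1111 (working shown to 4 dp, full precision carried).
H' = −Σ pᵢ ln pᵢ = −((-0.2441) + (-0.3342) + (-0.2441) + (-0.2441) + (-0.2441) + (-0.2441) + (-0.2441) + (-0.2441)) = 2.0432.
With S = 8 species, ln S = 2.0794, so J = 2.0432/2.0794 = 0.9826, i.e. 0.98 to 2 decimal places.

0.98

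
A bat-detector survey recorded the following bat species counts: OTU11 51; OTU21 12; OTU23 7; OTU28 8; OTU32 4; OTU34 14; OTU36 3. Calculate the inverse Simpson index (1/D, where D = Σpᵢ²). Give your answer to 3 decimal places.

Total N = 51+12+7+8+4+14+3 = 99, so the proportions are 0.5151515, 0.1212121, 0.0707071, 0.0808081, 0.040404, 0.1414141, 0.030303 (working shown to 7 dp, full precision carried).
D = 0.5151515² + 0.1212121² + 0.0707071² + 0.0808081² + 0.040404² + 0.1414141² + 0.030303² = 0.2653811 + 0.0146924 + 0.0049995 + 0.0065299 + 0.0016325 + 0.0199980 + 0.0009183 = 0.3141516.
So 1/D = 3.18318, i.e. 3.183 to 3 decimal places.

3.183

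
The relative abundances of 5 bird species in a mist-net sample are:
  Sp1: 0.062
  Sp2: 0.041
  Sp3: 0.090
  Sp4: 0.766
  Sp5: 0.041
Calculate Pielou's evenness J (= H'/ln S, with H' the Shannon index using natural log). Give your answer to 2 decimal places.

H' = −Σ pᵢ ln pᵢ = −((-0.1724) + (-0.1310) + (-0.2167) + (-0.2042) + (-0.1310)) = 0.8552 (working shown to 4 dp, full precision carried).
With S = 5 species, ln S = 1.6094, so J = 0.8552/1.6094 = 0.5314, i.e. 0.53 to 2 decimal places.

0.53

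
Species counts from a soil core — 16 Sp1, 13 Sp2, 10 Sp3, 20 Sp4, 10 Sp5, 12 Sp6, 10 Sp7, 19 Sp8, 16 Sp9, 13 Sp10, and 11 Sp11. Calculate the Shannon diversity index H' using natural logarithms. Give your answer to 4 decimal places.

2.3670

Total N = 16+13+10+20+10+12+10+19+16+13+11 = 150, so the proportions are 0.106667, 0.086667, 0.066667, 0.133333, 0.066667, 0.08, 0.066667, 0.126667, 0.106667, 0.086667, 0.073333 (working shown to 6 dp, full precision carried).
Each pᵢ ln pᵢ term: 0.106667×(-2.238047)=-0.238725, 0.086667×(-2.445686)=-0.211959, 0.066667×(-2.708050)=-0.180537, 0.133333×(-2.014903)=-0.268654, 0.066667×(-2.708050)=-0.180537, 0.08×(-2.525729)=-0.202058, 0.066667×(-2.708050)=-0.180537, 0.126667×(-2.066196)=-0.261718, 0.106667×(-2.238047)=-0.238725, 0.086667×(-2.445686)=-0.211959, 0.073333×(-2.612740)=-0.191601.
Sum = -2.367010, so H' = 2.3670.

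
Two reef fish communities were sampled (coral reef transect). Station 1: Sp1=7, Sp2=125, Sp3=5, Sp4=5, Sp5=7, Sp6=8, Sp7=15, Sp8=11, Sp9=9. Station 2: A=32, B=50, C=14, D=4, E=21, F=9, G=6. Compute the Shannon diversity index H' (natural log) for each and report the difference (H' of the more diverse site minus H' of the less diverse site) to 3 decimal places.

0.302

Station 1: N=192, proportions 0.03646, 0.65104, 0.02604, 0.02604, 0.03646, 0.04167, 0.07812, 0.05729, 0.04688, giving H' = 1.34976 (working shown to 5 dp, full precision carried).
Station 2: N=136, proportions 0.23529, 0.36765, 0.10294, 0.02941, 0.15441, 0.06618, 0.04412, giving H' = 1.65194.
Difference = |1.34976 − 1.65194| = 0.30218, i.e. 0.302 to 3 decimal places.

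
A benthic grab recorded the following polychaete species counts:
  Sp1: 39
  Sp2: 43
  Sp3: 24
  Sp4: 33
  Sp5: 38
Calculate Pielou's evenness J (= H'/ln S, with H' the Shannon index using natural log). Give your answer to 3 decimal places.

Total N = 39+43+24+33+38 = 177, so the proportions are 0.22034, 0.24294, 0.13559, 0.18644, 0.21469 (working shown to 5 dp, full precision carried).
H' = −Σ pᵢ ln pᵢ = −((-0.33328) + (-0.34374) + (-0.27093) + (-0.31315) + (-0.33031)) = 1.59142.
With S = 5 species, ln S = 1.60944, so J = 1.59142/1.60944 = 0.98881, i.e. 0.989 to 3 decimal places.

0.989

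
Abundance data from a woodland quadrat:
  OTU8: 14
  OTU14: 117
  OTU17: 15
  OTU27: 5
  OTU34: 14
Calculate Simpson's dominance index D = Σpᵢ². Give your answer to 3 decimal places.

0.526

Total N = 14+117+15+5+14 = 165, so the proportions are 0.08485, 0.70909, 0.09091, 0.0303, 0.08485 (working shown to 5 dp, full precision carried).
D = 0.08485² + 0.70909² + 0.09091² + 0.0303² + 0.08485² = 0.00720 + 0.50281 + 0.00826 + 0.00092 + 0.00720 = 0.52639.
To 3 decimal places, D = 0.526.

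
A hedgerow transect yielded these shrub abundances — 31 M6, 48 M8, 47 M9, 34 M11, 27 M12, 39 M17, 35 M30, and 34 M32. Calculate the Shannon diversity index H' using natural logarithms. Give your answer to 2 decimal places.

2.06

Total N = 31+48+47+34+27+39+35+34 = 295, so the proportions are 0.1051, 0.1627, 0.1593, 0.1153, 0.0915, 0.1322, 0.1186, 0.1153 (working shown to 4 dp, full precision carried).
Each pᵢ ln pᵢ term: 0.1051×(-2.2530)=-0.2368, 0.1627×(-1.8158)=-0.2954, 0.1593×(-1.8368)=-0.2926, 0.1153×(-2.1606)=-0.2490, 0.0915×(-2.3911)=-0.2188, 0.1322×(-2.0234)=-0.2675, 0.1186×(-2.1316)=-0.2529, 0.1153×(-2.1606)=-0.2490.
Sum = -2.0621, so H' = 2.06.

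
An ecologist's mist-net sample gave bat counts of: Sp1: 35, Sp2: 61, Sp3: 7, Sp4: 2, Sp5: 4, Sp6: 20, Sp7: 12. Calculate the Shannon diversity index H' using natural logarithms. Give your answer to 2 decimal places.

Total N = 35+61+7+2+4+20+12 = 141, so the proportions are 0.2482, 0.4326, 0.0496, 0.0142, 0.0284, 0.1418, 0.0851 (working shown to 4 dp, full precision carried).
Each pᵢ ln pᵢ term: 0.2482×(-1.3934)=-0.3459, 0.4326×(-0.8379)=-0.3625, 0.0496×(-3.0028)=-0.1491, 0.0142×(-4.2556)=-0.0604, 0.0284×(-3.5625)=-0.1011, 0.1418×(-1.9530)=-0.2770, 0.0851×(-2.4639)=-0.2097.
Sum = -1.5056, so H' = 1.51.

1.51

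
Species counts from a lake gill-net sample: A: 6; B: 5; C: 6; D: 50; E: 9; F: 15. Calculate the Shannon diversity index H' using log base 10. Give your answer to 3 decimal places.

Total N = 6+5+6+50+9+15 = 91, so the proportions are 0.06593, 0.05495, 0.06593, 0.54945, 0.0989, 0.16484 (working shown to 5 dp, full precision carried).
Each pᵢ log₁₀ pᵢ term: 0.06593×(-1.18089)=-0.07786, 0.05495×(-1.26007)=-0.06923, 0.06593×(-1.18089)=-0.07786, 0.54945×(-0.26007)=-0.14290, 0.0989×(-1.00480)=-0.09938, 0.16484×(-0.78295)=-0.12906.
Sum = -0.59629, so H' = 0.596.

0.596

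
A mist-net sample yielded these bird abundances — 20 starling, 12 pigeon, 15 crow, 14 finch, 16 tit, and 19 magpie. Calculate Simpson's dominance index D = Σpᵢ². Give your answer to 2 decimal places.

Total N = 20+12+15+14+16+19 = 96, so the proportions are 0.2083, 0.125, 0.1562, 0.1458, 0.1667, 0.1979 (working shown to 4 dp, full precision carried).
D = 0.2083² + 0.125² + 0.1562² + 0.1458² + 0.1667² + 0.1979² = 0.0434 + 0.0156 + 0.0244 + 0.0213 + 0.0278 + 0.0392 = 0.1717.
To 2 decimal places, D = 0.17.

0.17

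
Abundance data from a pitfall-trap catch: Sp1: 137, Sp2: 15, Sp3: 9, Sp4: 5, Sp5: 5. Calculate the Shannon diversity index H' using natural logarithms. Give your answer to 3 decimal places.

Total N = 137+15+9+5+5 = 171, so the proportions are 0.80117, 0.08772, 0.05263, 0.02924, 0.02924 (working shown to 5 dp, full precision carried).
Each pᵢ ln pᵢ term: 0.80117×(-0.22168)=-0.17761, 0.08772×(-2.43361)=-0.21347, 0.05263×(-2.94444)=-0.15497, 0.02924×(-3.53223)=-0.10328, 0.02924×(-3.53223)=-0.10328.
Sum = -0.75261, so H' = 0.753.

0.753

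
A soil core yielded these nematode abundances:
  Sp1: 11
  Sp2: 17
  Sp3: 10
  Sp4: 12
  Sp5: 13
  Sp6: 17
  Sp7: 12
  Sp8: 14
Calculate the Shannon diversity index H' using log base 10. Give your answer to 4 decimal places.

Total N = 11+17+10+12+13+17+12+14 = 106, so the proportions are 0.103774, 0.160377, 0.09434, 0.113208, 0.122642, 0.160377, 0.113208, 0.132075 (working shown to 6 dp, full precision carried).
Each pᵢ log₁₀ pᵢ term: 0.103774×(-0.983913)=-0.102104, 0.160377×(-0.794857)=-0.127477, 0.09434×(-1.025306)=-0.096727, 0.113208×(-0.946125)=-0.107108, 0.122642×(-0.911363)=-0.111771, 0.160377×(-0.794857)=-0.127477, 0.113208×(-0.946125)=-0.107108, 0.132075×(-0.879178)=-0.116118.
Sum = -0.895891, so H' = 0.8959.

0.8959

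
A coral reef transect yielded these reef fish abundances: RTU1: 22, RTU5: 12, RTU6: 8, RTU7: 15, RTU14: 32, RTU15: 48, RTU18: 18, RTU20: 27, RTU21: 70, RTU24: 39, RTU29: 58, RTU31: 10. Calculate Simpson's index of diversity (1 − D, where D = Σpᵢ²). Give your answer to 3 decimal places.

Total N = 22+12+8+15+32+48+18+27+70+39+58+10 = 359, so the proportions are 0.06128, 0.03343, 0.02228, 0.04178, 0.08914, 0.1337, 0.05014, 0.07521, 0.19499, 0.10864, 0.16156, 0.02786 (working shown to 5 dp, full precision carried).
D = 0.06128² + 0.03343² + 0.02228² + 0.04178² + 0.08914² + 0.1337² + 0.05014² + 0.07521² + 0.19499² + 0.10864² + 0.16156² + 0.02786² = 0.00376 + 0.00112 + 0.00050 + 0.00175 + 0.00795 + 0.01788 + 0.00251 + 0.00566 + 0.03802 + 0.01180 + 0.02610 + 0.00078 = 0.11781.
So 1 − D = 0.88219, i.e. 0.882 to 3 decimal places.

0.882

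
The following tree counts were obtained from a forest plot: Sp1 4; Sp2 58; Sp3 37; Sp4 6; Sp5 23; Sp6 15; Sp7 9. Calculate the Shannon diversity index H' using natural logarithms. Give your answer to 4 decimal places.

Total N = 4+58+37+6+23+15+9 = 152, so the proportions are 0.026316, 0.381579, 0.243421, 0.039474, 0.151316, 0.098684, 0.059211 (working shown to 6 dp, full precision carried).
Each pᵢ ln pᵢ term: 0.026316×(-3.637586)=-0.095726, 0.381579×(-0.963438)=-0.367627, 0.243421×(-1.412963)=-0.343945, 0.039474×(-3.232121)=-0.127584, 0.151316×(-1.888386)=-0.285743, 0.098684×(-2.315830)=-0.228536, 0.059211×(-2.826656)=-0.167368.
Sum = -1.616528, so H' = 1.6165.

1.6165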